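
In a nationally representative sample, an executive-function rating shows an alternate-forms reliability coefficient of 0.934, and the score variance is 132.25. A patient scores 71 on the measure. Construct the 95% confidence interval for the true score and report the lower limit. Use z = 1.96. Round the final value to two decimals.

65.21

SD = √132.25 ≃ 11.5000
SEM = 11.5000*√(1 − 0.9340) ≃ 2.9544
Margin = 1.96 * 2.9544 ≃ 5.7906
Lower bound: 71 − 5.7906 = 65.2094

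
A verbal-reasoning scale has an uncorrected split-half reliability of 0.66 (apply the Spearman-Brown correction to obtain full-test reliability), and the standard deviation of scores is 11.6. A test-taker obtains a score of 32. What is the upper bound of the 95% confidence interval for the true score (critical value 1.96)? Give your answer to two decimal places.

Spearman-Brown: r = 2(0.66) / (1 + 0.66) = 1.3200 / 1.6600 ≃ 0.7952
SEM = 11.6000*√(1 − 0.7952) ≃ 5.2498
Margin = 1.96 * 5.2498 ≃ 10.2896
Upper bound: 32 + 10.2896 = 42.2896

42.29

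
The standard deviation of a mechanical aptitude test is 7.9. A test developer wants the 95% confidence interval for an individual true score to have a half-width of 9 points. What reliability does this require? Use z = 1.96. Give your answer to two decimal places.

0.66

Required SEM = 9 / 1.96 ≈ 4.592
r = 1 − (SEM / SD)² = 1 − (4.592 / 7.9)² ≈ 1 − 0.338 ≈ 0.662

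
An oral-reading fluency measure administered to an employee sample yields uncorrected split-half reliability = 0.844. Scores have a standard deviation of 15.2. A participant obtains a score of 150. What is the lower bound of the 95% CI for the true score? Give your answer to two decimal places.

141.33

Spearman-Brown: r = 2(0.844) / (1 + 0.844) = 1.6880 / 1.8440 ≈ 0.9154
The standard error of measurement is 15.2000·√(1 − 0.9154) ≈ 15.2000·0.2909 ≈ 4.4211.
Half-width = 1.96·4.4211 ≈ 8.6653
Lower limit = 150 − 8.6653 ≈ 141.3347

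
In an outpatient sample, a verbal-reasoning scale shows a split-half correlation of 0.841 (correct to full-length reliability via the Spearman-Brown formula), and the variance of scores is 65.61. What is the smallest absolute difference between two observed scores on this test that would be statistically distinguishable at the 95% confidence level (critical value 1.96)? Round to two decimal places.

SD = √65.61 ≈ 8.100
Full-length reliability (Spearman-Brown) = 2(0.841)/(1+0.841) ≈ 0.914
SEM = 8.100 × √(1 − 0.914) = 8.100 × √0.086 ≈ 8.100 × 0.294 ≈ 2.380
SE_diff = √2 × SEM ≈ 3.366
Minimum reliable difference = 1.96 × SE_diff ≈ 1.96 × 3.366 ≈ 6.598

6.60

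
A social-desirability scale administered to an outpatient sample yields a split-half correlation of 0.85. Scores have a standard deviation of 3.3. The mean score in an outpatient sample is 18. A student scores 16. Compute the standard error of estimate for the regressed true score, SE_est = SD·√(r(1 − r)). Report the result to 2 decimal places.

0.90

r_full = 2·0.85 / (1 + 0.85) ≈ 0.91892
SE_est = 3.30000·√[r(1 − r)] ≈ 0.90077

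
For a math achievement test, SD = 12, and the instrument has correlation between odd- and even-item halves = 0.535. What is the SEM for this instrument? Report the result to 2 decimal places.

6.60

Full-length reliability (Spearman-Brown) = 2(0.535)/(1+0.535) ≈ 0.6971
SEM = 12.0000 × √(1 − 0.6971) = 12.0000 × √0.3029 ≈ 12.0000 × 0.5504 ≈ 6.6047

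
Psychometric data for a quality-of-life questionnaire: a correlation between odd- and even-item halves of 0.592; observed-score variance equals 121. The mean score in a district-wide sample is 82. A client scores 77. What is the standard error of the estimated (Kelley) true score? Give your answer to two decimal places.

4.80

σ = 121^(1/2) = 11.0000
r_full = 2·0.592 / (1 + 0.592) ≃ 0.7437
SE_est = 11.0000·√[r(1 − r)] ≃ 4.8024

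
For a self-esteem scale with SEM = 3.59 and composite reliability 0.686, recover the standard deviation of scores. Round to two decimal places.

SD = SEM / √(1 − r) = 3.59 / √0.3140 ≈ 3.59 / 0.5604 ≈ 6.4066

6.41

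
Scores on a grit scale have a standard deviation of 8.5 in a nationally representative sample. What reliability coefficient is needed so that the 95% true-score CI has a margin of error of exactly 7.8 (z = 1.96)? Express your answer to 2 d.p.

0.78

SEM needed = half-width / z = 7.8/1.96 ≃ 3.980
Required reliability = 1 − (SEM/SD)² = 1 − 0.219 ≃ 0.781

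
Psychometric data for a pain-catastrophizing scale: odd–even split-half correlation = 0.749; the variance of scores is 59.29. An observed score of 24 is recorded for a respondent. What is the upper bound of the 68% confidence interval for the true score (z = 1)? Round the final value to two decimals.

SD = √59.29 = 7.7000
Full-length reliability (Spearman-Brown) = 2(0.749)/(1+0.749) ≈ 0.8565
The standard error of measurement is 7.7000*√(1 − 0.8565) ≈ 7.7000*0.3788 ≈ 2.9170.
Half-width = 1*2.9170 ≈ 2.9170
Upper limit = 24 + 2.9170 ≈ 26.9170

26.92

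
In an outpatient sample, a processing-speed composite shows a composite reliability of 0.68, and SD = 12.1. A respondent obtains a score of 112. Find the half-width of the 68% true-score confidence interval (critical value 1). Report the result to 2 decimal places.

SEM = 12.1000*√(1 − 0.6800) ≈ 6.8448
1 * SEM ≈ 6.8448

6.84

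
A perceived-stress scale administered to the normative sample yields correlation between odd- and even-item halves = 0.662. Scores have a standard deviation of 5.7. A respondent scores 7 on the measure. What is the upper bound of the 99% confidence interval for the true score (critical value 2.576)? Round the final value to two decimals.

r_full = 2·0.662 / (1 + 0.662) ≈ 0.7966
SEM = 5.7000 * √(1 − 0.7966) = 5.7000 * √0.2034 ≈ 5.7000 * 0.4510 ≈ 2.5705
Margin = 2.576 * 2.5705 ≈ 6.6216
Upper bound: 7 + 6.6216 = 13.6216

13.62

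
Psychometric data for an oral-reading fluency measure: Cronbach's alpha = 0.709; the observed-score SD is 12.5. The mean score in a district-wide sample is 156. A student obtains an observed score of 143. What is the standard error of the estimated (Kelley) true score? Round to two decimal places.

SE_est = 12.5000·√[r(1 − r)] ≈ 5.6778

5.68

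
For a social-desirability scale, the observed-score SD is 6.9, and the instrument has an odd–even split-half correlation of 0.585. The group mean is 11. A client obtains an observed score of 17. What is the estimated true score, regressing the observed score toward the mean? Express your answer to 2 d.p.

r_full = 2·0.585 / (1 + 0.585) ≃ 0.7382
Estimated true score = 0.7382×17 + (1 − 0.7382)×11 ≃ 15.4290

15.43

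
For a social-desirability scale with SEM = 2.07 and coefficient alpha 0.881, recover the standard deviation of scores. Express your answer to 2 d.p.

SD = SEM / √(1 − r) = 2.07 / √0.11900 ≈ 2.07 / 0.34496 ≈ 6.00063

6.00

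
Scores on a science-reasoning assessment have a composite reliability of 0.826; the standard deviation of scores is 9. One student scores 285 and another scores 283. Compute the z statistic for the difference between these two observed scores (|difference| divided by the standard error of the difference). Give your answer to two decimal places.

SEM = 9.000 · √(1 − 0.826) = 9.000 · √0.174 ≃ 9.000 · 0.417 ≃ 3.754
SE_diff = SEM · √2 ≃ 3.754 · 1.414 ≃ 5.309
z = |285 − 283| / 5.309 = 2 / 5.309 ≃ 0.377

0.38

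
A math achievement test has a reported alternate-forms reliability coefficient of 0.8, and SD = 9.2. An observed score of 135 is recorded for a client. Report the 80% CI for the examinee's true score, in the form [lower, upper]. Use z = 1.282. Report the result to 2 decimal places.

[129.73, 140.27]

SEM = 9.2000 · √(1 − 0.8000) = 9.2000 · √0.2000 ≈ 9.2000 · 0.4472 ≈ 4.1144
1.282 · SEM ≈ 5.2746
80% CI: 135 ± 5.2746 = [129.7254, 140.2746]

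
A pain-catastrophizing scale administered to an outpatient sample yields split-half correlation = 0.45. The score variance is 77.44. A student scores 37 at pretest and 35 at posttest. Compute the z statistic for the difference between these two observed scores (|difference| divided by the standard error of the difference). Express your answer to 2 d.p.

σ = 77.44^(1/2) = 8.8000
Spearman-Brown: r = 2(0.45) / (1 + 0.45) = 0.9000 / 1.4500 ≈ 0.6207
The standard error of measurement is 8.8000·√(1 − 0.6207) ≈ 8.8000·0.6159 ≈ 5.4198.
Standard error of the difference = 5.4198·√2 ≈ 7.6647
z = 2 / 7.6647 ≈ 0.2609

0.26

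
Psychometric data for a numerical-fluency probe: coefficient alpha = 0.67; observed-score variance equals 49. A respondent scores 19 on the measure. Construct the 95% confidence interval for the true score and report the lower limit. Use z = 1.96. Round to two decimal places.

SD = √49 ≈ 7.0000
SEM = 7.0000 * √(1 − 0.6700) = 7.0000 * √0.3300 ≈ 7.0000 * 0.5745 ≈ 4.0212
1.96 * SEM ≈ 7.8815
Lower bound: 19 − 7.8815 = 11.1185

11.12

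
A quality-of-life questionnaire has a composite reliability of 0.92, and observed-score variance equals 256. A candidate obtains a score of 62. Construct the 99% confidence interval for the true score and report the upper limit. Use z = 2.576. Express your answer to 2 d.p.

73.66

SD = √256 = 16.00000
SEM = 16.00000 · √(1 − 0.92000) = 16.00000 · √0.08000 ≈ 16.00000 · 0.28284 ≈ 4.52548
Half-width = 2.576·4.52548 ≈ 11.65765
Upper limit = 62 + 11.65765 ≈ 73.65765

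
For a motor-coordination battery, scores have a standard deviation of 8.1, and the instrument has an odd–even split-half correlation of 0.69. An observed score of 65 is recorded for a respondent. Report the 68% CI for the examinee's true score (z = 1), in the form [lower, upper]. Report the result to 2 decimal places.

Full-length reliability (Spearman-Brown) = 2(0.69)/(1+0.69) ≈ 0.8166
SEM = 8.1000 · √(1 − 0.8166) = 8.1000 · √0.1834 ≈ 8.1000 · 0.4283 ≈ 3.4691
Half-width = 1·3.4691 ≈ 3.4691
68% CI: 65 ± 3.4691 = [61.5309, 68.4691]

[61.53, 68.47]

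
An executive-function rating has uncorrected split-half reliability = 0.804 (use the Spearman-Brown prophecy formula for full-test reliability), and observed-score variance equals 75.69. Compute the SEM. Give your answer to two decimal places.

σ = 75.69^(1/2) = 8.70000
Spearman-Brown: r = 2(0.804) / (1 + 0.804) = 1.60800 / 1.80400 ≈ 0.89135
SEM = 8.70000×√(1 − 0.89135) ≈ 2.86767

2.87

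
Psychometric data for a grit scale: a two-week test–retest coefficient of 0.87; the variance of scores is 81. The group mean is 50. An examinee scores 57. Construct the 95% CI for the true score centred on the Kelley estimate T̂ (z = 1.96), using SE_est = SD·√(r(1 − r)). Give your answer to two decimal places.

SD = √81 ≈ 9.000
Estimated true score = 0.870*57 + (1 − 0.870)*50 ≈ 56.090
SE_est = 9.000*√(0.870*0.130) ≈ 3.027
CI = 56.090 ± 1.96 * 3.027 → [50.158, 62.022]

[50.16, 62.02]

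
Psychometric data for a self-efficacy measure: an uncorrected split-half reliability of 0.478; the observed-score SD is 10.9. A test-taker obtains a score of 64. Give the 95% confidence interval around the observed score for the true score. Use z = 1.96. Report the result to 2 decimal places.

[51.30, 76.70]

r_full = 2·0.478 / (1 + 0.478) ≈ 0.64682
SEM = 10.90000·√(1 − 0.64682) ≈ 6.47776
1.96 · SEM ≈ 12.69640
CI = 64 ± 12.69640 → [51.30360, 76.69640]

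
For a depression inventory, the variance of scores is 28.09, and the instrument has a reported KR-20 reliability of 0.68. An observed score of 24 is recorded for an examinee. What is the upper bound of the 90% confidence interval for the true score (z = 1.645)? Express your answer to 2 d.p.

SD = √28.09 = 5.300
SEM = 5.300 × √(1 − 0.680) = 5.300 × √0.320 ≈ 5.300 × 0.566 ≈ 2.998
Margin = 1.645 × 2.998 ≈ 4.932
Upper limit = 24 + 4.932 ≈ 28.932

28.93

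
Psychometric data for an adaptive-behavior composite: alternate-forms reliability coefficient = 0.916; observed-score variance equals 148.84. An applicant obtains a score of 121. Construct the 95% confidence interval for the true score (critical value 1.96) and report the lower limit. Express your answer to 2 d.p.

114.07

SD = √148.84 ≃ 12.20000
SEM = 12.20000*√(1 − 0.91600) ≃ 3.53590
Margin = 1.96 * 3.53590 ≃ 6.93036
Lower limit = 121 − 6.93036 ≃ 114.06964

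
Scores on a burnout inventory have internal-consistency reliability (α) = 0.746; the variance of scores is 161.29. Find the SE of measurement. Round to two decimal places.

6.40

σ = 161.29^(1/2) = 12.700
The standard error of measurement is 12.700×√(1 − 0.746) ≈ 12.700×0.504 ≈ 6.401.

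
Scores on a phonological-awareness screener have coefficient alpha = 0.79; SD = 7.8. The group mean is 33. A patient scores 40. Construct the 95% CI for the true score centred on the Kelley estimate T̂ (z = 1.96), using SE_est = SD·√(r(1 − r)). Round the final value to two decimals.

[32.30, 44.76]

T̂ = 0.790(40) + 0.210(33) ≈ 38.530
SE_est = SD × √(r(1 − r)) = 7.800 × √0.166 ≈ 7.800 × 0.407 ≈ 3.177
95% CI: 38.530 ± 6.227 ≈ (32.303, 44.757)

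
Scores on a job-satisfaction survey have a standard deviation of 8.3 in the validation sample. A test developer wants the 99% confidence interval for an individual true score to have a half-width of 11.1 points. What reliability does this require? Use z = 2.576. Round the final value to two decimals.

0.73

Required SEM = 11.1 / 2.576 ≈ 4.309
r = 1 − (SEM / SD)² = 1 − (4.309 / 8.3)² ≈ 1 − 0.270 ≈ 0.730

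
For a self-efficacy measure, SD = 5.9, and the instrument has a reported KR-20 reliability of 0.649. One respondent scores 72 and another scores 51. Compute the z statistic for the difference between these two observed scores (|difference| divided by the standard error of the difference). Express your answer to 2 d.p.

4.25

The standard error of measurement is 5.900·√(1 − 0.649) ≃ 5.900·0.592 ≃ 3.495.
SE_diff = SEM · √2 ≃ 3.495 · 1.414 ≃ 4.943
z = 21 / 4.943 ≃ 4.248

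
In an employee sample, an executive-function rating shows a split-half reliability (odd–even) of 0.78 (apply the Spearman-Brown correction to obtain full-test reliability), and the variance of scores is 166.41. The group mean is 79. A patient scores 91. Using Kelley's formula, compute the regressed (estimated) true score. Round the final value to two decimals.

Full-length reliability (Spearman-Brown) = 2(0.78)/(1+0.78) ≃ 0.8764
T̂ = r·X + (1 − r)·M = 0.8764·91 + 0.1236·79 ≃ 79.7528 + 9.7640 ≃ 89.5169

89.52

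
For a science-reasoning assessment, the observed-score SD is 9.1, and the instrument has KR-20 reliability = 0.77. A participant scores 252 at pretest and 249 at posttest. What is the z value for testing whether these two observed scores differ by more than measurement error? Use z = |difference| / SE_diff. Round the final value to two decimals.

0.49

SEM = 9.10000 × √(1 − 0.77000) = 9.10000 × √0.23000 ≃ 9.10000 × 0.47958 ≃ 4.36421
SE_diff = SEM × √2 ≃ 4.36421 × 1.41421 ≃ 6.17192
z = |252 − 249| / 6.17192 = 3 / 6.17192 ≃ 0.48607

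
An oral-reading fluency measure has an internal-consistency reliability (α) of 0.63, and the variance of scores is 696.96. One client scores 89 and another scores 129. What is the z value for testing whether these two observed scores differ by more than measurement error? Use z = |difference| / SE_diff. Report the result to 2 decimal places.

1.76

SD = √696.96 = 26.400
SEM = 26.400*√(1 − 0.630) ≃ 16.058
SE_diff = √2 * SEM ≃ 22.710
z = 40 / 22.710 ≃ 1.761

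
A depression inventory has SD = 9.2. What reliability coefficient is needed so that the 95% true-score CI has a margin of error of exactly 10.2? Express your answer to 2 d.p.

SEM needed = half-width / z = 10.2/1.96 ≈ 5.2041
r = 1 − (5.2041/9.2)² ≈ 1 − 0.3200 ≈ 0.6800

0.68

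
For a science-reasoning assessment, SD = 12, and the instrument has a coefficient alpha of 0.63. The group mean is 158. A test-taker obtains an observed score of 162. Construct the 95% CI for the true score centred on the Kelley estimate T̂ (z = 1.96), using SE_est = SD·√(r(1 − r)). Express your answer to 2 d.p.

[149.16, 171.88]

Estimated true score = 0.630*162 + (1 − 0.630)*158 ≈ 160.520
SE_est = 12.000·√[r(1 − r)] ≈ 5.794
95% CI: 160.520 ± 11.356 ≈ (149.164, 171.876)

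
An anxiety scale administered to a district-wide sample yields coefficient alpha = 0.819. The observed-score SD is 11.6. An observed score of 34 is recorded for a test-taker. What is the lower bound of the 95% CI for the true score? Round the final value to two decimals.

SEM = 11.6000×√(1 − 0.8190) ≃ 4.9351
Margin = 1.96 × 4.9351 ≃ 9.6728
Lower bound: 34 − 9.6728 = 24.3272

24.33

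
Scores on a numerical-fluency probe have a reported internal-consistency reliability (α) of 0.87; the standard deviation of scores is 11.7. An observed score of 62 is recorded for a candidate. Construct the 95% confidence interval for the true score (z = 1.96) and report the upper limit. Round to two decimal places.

SEM = 11.700 × √(1 − 0.870) = 11.700 × √0.130 ≈ 11.700 × 0.361 ≈ 4.218
1.96 × SEM ≈ 8.268
Upper bound: 62 + 8.268 = 70.268

70.27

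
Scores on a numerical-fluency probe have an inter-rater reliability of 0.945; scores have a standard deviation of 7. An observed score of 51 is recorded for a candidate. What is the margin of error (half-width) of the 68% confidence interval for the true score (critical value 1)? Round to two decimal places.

1.64

SEM = 7.00000×√(1 − 0.94500) ≈ 1.64165
1 × SEM ≈ 1.64165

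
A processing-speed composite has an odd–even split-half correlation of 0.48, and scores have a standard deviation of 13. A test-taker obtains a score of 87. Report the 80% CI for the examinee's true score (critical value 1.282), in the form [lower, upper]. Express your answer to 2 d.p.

r_full = 2·0.48 / (1 + 0.48) ≈ 0.649
The standard error of measurement is 13.000·√(1 − 0.649) ≈ 13.000·0.593 ≈ 7.706.
Half-width = 1.282·7.706 ≈ 9.879
Interval: (77.121, 96.879)

[77.12, 96.88]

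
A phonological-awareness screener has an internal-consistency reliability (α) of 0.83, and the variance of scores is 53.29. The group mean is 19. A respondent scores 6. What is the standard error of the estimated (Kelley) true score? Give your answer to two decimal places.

σ = 53.29^(1/2) = 7.3000
SE_est = SD * √(r(1 − r)) = 7.3000 * √0.1411 ≈ 7.3000 * 0.3756 ≈ 2.7421

2.74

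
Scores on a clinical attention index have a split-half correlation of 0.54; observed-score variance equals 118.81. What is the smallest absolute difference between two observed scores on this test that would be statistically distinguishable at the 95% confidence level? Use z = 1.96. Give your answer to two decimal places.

SD = √118.81 = 10.900
Full-length reliability (Spearman-Brown) = 2(0.54)/(1+0.54) ≈ 0.701
SEM = 10.900 · √(1 − 0.701) = 10.900 · √0.299 ≈ 10.900 · 0.547 ≈ 5.957
SE_diff = √2 · SEM ≈ 8.425
Minimum reliable difference = 1.96 · SE_diff ≈ 1.96 · 8.425 ≈ 16.513

16.51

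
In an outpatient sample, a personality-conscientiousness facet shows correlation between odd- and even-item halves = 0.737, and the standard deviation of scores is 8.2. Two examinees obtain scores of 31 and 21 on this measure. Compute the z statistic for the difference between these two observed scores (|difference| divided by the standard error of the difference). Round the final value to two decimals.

Spearman-Brown: r = 2(0.737) / (1 + 0.737) = 1.474 / 1.737 ≈ 0.849
SEM = 8.200 × √(1 − 0.849) = 8.200 × √0.151 ≈ 8.200 × 0.389 ≈ 3.191
Standard error of the difference = 3.191·√2 ≈ 4.512
z = |31 − 21| / 4.512 = 10 / 4.512 ≈ 2.216

2.22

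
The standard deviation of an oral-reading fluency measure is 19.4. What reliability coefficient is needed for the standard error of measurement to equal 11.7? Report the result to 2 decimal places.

0.64

r = 1 − (11.700/19.4)² ≈ 1 − 0.364 ≈ 0.636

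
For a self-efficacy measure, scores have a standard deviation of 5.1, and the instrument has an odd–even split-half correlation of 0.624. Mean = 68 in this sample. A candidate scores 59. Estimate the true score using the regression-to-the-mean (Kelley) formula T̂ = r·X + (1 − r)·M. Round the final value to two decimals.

61.08

Spearman-Brown: r = 2(0.624) / (1 + 0.624) = 1.248 / 1.624 ≈ 0.768
T̂ = r·X + (1 − r)·M = 0.768*59 + 0.232*68 ≈ 45.340 + 15.744 ≈ 61.084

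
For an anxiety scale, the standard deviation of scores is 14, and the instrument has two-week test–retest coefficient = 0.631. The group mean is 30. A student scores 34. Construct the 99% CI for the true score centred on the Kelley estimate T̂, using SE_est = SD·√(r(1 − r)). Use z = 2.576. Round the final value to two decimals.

[15.12, 49.93]

Estimated true score = 0.6310*34 + (1 − 0.6310)*30 ≈ 32.5240
SE_est = SD * √(r(1 − r)) = 14.0000 * √0.2328 ≈ 14.0000 * 0.4825 ≈ 6.7555
99% CI: 32.5240 ± 17.4021 ≈ (15.1219, 49.9261)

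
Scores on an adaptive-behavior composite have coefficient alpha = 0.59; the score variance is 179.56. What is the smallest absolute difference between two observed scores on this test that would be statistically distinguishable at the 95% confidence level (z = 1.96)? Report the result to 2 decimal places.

23.78

σ = 179.56^(1/2) = 13.4000
SEM = 13.4000×√(1 − 0.5900) ≈ 8.5802
SE_diff = SEM × √2 ≈ 8.5802 × 1.4142 ≈ 12.1342
Minimum reliable difference = 1.96 × SE_diff ≈ 1.96 × 12.1342 ≈ 23.7831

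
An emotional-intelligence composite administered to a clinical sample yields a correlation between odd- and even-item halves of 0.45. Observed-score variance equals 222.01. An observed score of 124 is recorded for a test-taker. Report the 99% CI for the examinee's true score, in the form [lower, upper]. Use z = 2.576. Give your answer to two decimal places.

SD = √222.01 ≈ 14.9000
Full-length reliability (Spearman-Brown) = 2(0.45)/(1+0.45) ≈ 0.6207
The standard error of measurement is 14.9000·√(1 − 0.6207) ≈ 14.9000·0.6159 ≈ 9.1766.
2.576 · SEM ≈ 23.6390
99% CI: 124 ± 23.6390 = [100.3610, 147.6390]

[100.36, 147.64]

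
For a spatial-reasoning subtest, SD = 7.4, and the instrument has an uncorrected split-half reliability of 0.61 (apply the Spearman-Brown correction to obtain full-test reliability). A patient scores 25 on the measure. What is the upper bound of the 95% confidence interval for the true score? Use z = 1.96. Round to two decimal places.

Full-length reliability (Spearman-Brown) = 2(0.61)/(1+0.61) ≃ 0.7578
The standard error of measurement is 7.4000×√(1 − 0.7578) ≃ 7.4000×0.4922 ≃ 3.6421.
1.96 × SEM ≃ 7.1385
Upper bound: 25 + 7.1385 = 32.1385

32.14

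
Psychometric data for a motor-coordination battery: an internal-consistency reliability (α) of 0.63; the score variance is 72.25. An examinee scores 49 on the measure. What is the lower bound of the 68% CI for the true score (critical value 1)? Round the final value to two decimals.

SD = √72.25 ≃ 8.500
SEM = 8.500 * √(1 − 0.630) = 8.500 * √0.370 ≃ 8.500 * 0.608 ≃ 5.170
1 * SEM ≃ 5.170
Lower limit = 49 − 5.170 ≃ 43.830

43.83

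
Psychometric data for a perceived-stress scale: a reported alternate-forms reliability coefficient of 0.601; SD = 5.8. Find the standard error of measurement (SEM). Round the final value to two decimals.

SEM = 5.8000 * √(1 − 0.6010) = 5.8000 * √0.3990 ≃ 5.8000 * 0.6317 ≃ 3.6637

3.66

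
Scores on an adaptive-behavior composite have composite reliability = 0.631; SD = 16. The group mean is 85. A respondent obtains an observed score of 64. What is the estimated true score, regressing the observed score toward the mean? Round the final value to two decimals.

71.75

T̂ = r·X + (1 − r)·M = 0.631·64 + 0.369·85 = 40.384 + 31.365 ≃ 71.749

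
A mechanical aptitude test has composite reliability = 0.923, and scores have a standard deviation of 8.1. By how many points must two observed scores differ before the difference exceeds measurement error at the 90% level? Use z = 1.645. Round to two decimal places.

SEM = 8.10000×√(1 − 0.92300) ≈ 2.24766
SE_diff = √2 × SEM ≈ 3.17867
Smallest detectable difference = 1.645×3.17867 ≈ 5.22891

5.23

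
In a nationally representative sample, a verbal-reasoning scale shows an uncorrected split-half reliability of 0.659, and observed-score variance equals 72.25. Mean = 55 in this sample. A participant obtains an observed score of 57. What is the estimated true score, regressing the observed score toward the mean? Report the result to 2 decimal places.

56.59

Spearman-Brown: r = 2(0.659) / (1 + 0.659) = 1.318 / 1.659 ≈ 0.794
T̂ = r·X + (1 − r)·M = 0.794×57 + 0.206×55 ≈ 45.284 + 11.305 ≈ 56.589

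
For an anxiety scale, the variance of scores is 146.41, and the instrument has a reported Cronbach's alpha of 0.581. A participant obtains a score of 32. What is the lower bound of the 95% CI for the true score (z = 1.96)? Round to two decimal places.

16.65

σ = 146.41^(1/2) = 12.10000
SEM = 12.10000·√(1 − 0.58100) ≈ 7.83236
1.96 · SEM ≈ 15.35142
Lower bound: 32 − 15.35142 = 16.64858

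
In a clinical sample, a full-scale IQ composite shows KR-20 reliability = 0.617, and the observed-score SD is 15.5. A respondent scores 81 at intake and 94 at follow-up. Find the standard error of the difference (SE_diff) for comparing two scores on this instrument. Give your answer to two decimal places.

13.57

SEM = 15.5000 · √(1 − 0.6170) = 15.5000 · √0.3830 ≈ 15.5000 · 0.6189 ≈ 9.5925
SE_diff = √2 · SEM ≈ 13.5658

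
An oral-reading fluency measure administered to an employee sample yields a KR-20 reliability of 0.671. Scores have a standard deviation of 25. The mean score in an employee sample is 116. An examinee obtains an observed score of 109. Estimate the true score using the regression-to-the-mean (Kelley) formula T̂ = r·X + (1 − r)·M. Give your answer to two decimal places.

111.30

Estimated true score = 0.6710*109 + (1 − 0.6710)*116 ≈ 111.3030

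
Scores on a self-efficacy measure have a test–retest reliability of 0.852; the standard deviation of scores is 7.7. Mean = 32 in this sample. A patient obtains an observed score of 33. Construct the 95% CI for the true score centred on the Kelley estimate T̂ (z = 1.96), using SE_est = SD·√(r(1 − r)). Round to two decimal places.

[27.49, 38.21]

T̂ = r·X + (1 − r)·M = 0.8520·33 + 0.1480·32 = 28.1160 + 4.7360 ≈ 32.8520
SE_est = SD · √(r(1 − r)) = 7.7000 · √0.1261 ≈ 7.7000 · 0.3551 ≈ 2.7343
CI = 32.8520 ± 1.96 · 2.7343 → [27.4928, 38.2112]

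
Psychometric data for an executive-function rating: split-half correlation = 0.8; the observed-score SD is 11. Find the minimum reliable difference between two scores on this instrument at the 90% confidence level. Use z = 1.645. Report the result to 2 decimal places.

Spearman-Brown: r = 2(0.8) / (1 + 0.8) = 1.6000 / 1.8000 ≃ 0.8889
SEM = 11.0000 · √(1 − 0.8889) = 11.0000 · √0.1111 ≃ 11.0000 · 0.3333 ≃ 3.6667
SE_diff = SEM · √2 ≃ 3.6667 · 1.4142 ≃ 5.1854
Smallest detectable difference = 1.645·5.1854 ≃ 8.5301

8.53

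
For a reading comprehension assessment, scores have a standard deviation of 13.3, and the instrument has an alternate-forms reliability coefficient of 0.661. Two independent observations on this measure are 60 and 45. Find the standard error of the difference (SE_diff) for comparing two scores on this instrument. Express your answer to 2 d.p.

SEM = 13.300 * √(1 − 0.661) = 13.300 * √0.339 ≈ 13.300 * 0.582 ≈ 7.744
Standard error of the difference = 7.744·√2 ≈ 10.951

10.95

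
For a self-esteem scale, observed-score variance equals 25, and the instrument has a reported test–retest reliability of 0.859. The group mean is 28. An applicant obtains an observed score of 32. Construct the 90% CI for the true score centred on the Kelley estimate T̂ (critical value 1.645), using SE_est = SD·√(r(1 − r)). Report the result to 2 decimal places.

SD = √25 = 5.000
Estimated true score = 0.859·32 + (1 − 0.859)·28 ≃ 31.436
SE_est = SD · √(r(1 − r)) = 5.000 · √0.121 ≃ 5.000 · 0.348 ≃ 1.740
90% CI: 31.436 ± 2.862 ≃ (28.574, 34.298)

[28.57, 34.30]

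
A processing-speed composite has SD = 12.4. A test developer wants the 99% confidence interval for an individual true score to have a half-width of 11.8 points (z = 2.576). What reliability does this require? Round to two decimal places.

Required SEM = 11.8 / 2.576 ≃ 4.58075
r = 1 − (SEM / SD)² = 1 − (4.58075 / 12.4)² ≃ 1 − 0.13647 ≃ 0.86353

0.86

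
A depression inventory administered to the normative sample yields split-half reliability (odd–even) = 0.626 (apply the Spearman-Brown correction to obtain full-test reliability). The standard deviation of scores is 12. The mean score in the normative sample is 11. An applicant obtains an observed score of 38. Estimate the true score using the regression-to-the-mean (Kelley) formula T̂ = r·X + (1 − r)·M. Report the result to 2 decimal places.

31.79

r_full = 2·0.626 / (1 + 0.626) ≃ 0.76999
T̂ = r·X + (1 − r)·M = 0.76999*38 + 0.23001*11 ≃ 29.25953 + 2.53014 ≃ 31.78967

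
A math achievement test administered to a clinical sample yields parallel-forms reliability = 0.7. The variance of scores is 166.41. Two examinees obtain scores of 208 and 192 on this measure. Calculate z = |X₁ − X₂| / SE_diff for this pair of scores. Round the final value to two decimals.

1.60

SD = √166.41 = 12.90000
The standard error of measurement is 12.90000×√(1 − 0.70000) ≈ 12.90000×0.54772 ≈ 7.06562.
SE_diff = √2 × SEM ≈ 9.99230
z = |208 − 192| / 9.99230 = 16 / 9.99230 ≈ 1.60123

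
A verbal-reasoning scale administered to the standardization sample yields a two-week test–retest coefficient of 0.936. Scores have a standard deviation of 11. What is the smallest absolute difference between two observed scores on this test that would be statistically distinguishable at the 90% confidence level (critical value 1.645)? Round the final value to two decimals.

6.47

SEM = 11.0000 * √(1 − 0.9360) = 11.0000 * √0.0640 ≈ 11.0000 * 0.2530 ≈ 2.7828
SE_diff = √2 * SEM ≈ 3.9355
Smallest detectable difference = 1.645*3.9355 ≈ 6.4739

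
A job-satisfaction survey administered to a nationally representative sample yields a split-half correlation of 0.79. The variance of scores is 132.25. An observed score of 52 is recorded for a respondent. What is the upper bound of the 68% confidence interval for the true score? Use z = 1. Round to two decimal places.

55.94

SD = √132.25 = 11.5000
Spearman-Brown: r = 2(0.79) / (1 + 0.79) = 1.5800 / 1.7900 ≈ 0.8827
SEM = 11.5000·√(1 − 0.8827) ≈ 3.9390
Margin = 1 · 3.9390 ≈ 3.9390
Upper bound: 52 + 3.9390 = 55.9390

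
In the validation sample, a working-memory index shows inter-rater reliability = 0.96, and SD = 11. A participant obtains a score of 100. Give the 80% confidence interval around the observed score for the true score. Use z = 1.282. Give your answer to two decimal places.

SEM = 11.0000*√(1 − 0.9600) ≈ 2.2000
Half-width = 1.282*2.2000 ≈ 2.8204
80% CI: 100 ± 2.8204 = [97.1796, 102.8204]

[97.18, 102.82]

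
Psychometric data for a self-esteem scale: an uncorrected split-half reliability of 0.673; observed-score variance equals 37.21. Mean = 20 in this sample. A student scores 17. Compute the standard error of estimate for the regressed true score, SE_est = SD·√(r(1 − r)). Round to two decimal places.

2.42

σ = 37.21^(1/2) = 6.1000
r_full = 2·0.673 / (1 + 0.673) ≈ 0.8045
SE_est = SD * √(r(1 − r)) = 6.1000 * √0.1573 ≈ 6.1000 * 0.3966 ≈ 2.4190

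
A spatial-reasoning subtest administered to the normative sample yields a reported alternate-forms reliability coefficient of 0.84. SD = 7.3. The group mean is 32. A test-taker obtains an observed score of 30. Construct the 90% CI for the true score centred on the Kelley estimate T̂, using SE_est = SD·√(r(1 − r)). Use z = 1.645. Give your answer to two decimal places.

[25.92, 34.72]

Estimated true score = 0.8400·30 + (1 − 0.8400)·32 ≈ 30.3200
SE_est = 7.3000·√[r(1 − r)] ≈ 2.6762
90% CI: 30.3200 ± 4.4024 ≈ (25.9176, 34.7224)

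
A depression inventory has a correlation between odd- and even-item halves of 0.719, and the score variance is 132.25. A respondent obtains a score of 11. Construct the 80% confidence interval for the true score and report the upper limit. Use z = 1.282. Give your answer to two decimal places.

16.96

SD = √132.25 ≈ 11.500
Spearman-Brown: r = 2(0.719) / (1 + 0.719) = 1.438 / 1.719 ≈ 0.837
The standard error of measurement is 11.500·√(1 − 0.837) ≈ 11.500·0.404 ≈ 4.650.
Half-width = 1.282·4.650 ≈ 5.961
Upper bound: 11 + 5.961 = 16.961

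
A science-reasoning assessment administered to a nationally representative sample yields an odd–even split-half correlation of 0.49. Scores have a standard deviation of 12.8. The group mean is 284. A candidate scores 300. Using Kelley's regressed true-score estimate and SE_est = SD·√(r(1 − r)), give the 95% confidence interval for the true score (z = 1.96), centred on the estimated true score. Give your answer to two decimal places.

Spearman-Brown: r = 2(0.49) / (1 + 0.49) = 0.980 / 1.490 ≈ 0.658
T̂ = 0.658(300) + 0.342(284) ≈ 294.523
SE_est = SD × √(r(1 − r)) = 12.800 × √0.225 ≈ 12.800 × 0.474 ≈ 6.073
CI = 294.523 ± 1.96 × 6.073 → [282.620, 306.427]

[282.62, 306.43]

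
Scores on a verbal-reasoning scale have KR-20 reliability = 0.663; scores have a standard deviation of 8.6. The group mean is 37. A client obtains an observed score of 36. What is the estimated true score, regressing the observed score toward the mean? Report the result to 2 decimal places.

36.34

T̂ = r·X + (1 − r)·M = 0.6630*36 + 0.3370*37 = 23.8680 + 12.4690 ≃ 36.3370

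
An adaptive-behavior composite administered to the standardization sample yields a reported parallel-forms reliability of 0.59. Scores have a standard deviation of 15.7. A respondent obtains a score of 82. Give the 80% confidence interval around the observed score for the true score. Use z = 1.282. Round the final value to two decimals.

[69.11, 94.89]

SEM = 15.70000×√(1 − 0.59000) ≈ 10.05291
Margin = 1.282 × 10.05291 ≈ 12.88782
Interval: (69.11218, 94.88782)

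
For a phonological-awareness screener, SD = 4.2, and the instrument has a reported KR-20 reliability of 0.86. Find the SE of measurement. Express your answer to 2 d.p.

1.57

SEM = 4.20000×√(1 − 0.86000) ≃ 1.57150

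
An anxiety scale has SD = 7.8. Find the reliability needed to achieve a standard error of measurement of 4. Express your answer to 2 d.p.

0.74

Required reliability = 1 − (SEM/SD)² = 1 − 0.26298 ≈ 0.73702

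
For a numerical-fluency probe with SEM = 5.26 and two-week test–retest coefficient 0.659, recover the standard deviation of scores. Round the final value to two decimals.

9.01

SD = SEM / √(1 − r) = 5.26 / √0.34100 ≈ 5.26 / 0.58395 ≈ 9.00759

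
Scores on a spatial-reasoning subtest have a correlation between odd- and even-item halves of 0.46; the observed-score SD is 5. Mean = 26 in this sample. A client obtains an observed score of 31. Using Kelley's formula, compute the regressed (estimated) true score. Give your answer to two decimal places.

29.15

Spearman-Brown: r = 2(0.46) / (1 + 0.46) = 0.920 / 1.460 ≈ 0.630
Estimated true score = 0.630·31 + (1 − 0.630)·26 ≈ 29.151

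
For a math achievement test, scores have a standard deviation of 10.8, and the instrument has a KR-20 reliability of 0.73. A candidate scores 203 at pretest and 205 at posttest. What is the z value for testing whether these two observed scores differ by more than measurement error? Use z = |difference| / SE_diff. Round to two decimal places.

0.25

SEM = 10.800 × √(1 − 0.730) = 10.800 × √0.270 ≈ 10.800 × 0.520 ≈ 5.612
SE_diff = √2 × SEM ≈ 7.936
z = 2 / 7.936 ≈ 0.252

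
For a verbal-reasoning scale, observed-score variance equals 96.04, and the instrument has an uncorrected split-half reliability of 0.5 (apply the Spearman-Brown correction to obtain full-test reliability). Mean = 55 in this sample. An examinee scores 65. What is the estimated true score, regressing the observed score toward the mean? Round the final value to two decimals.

Full-length reliability (Spearman-Brown) = 2(0.5)/(1+0.5) ≃ 0.667
Estimated true score = 0.667*65 + (1 − 0.667)*55 ≃ 61.667

61.67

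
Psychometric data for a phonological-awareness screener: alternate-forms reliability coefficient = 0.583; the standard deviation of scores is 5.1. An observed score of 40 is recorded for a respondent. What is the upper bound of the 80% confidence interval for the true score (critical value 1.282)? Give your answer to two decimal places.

44.22

SEM = 5.10000 × √(1 − 0.58300) = 5.10000 × √0.41700 ≈ 5.10000 × 0.64576 ≈ 3.29335
1.282 × SEM ≈ 4.22208
Upper limit = 40 + 4.22208 ≈ 44.22208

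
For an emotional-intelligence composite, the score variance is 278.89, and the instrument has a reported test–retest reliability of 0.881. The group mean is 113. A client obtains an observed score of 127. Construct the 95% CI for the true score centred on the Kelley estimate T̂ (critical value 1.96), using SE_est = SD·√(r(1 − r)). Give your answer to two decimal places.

[114.74, 135.93]

SD = √278.89 ≃ 16.7000
T̂ = 0.8810(127) + 0.1190(113) ≃ 125.3340
SE_est = 16.7000·√[r(1 − r)] ≃ 5.4073
CI = 125.3340 ± 1.96 × 5.4073 → [114.7358, 135.9322]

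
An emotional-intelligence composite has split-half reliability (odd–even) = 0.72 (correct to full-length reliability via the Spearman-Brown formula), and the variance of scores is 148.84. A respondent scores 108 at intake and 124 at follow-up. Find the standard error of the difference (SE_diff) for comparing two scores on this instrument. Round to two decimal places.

6.96

SD = √148.84 = 12.2000
r_full = 2·0.72 / (1 + 0.72) ≃ 0.8372
SEM = 12.2000·√(1 − 0.8372) ≃ 4.9224
Standard error of the difference = 4.9224·√2 ≃ 6.9613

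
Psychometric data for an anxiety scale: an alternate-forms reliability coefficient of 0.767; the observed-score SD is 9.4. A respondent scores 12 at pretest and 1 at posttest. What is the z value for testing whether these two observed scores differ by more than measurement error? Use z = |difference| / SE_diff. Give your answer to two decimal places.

SEM = 9.400 × √(1 − 0.767) = 9.400 × √0.233 ≈ 9.400 × 0.483 ≈ 4.537
SE_diff = √2 × SEM ≈ 6.417
z = 11 / 6.417 ≈ 1.714

1.71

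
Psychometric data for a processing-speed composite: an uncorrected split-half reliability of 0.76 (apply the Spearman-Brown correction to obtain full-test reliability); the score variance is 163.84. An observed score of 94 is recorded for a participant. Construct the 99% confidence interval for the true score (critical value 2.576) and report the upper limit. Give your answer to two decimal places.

106.18

SD = √163.84 ≃ 12.80000
Spearman-Brown: r = 2(0.76) / (1 + 0.76) = 1.52000 / 1.76000 ≃ 0.86364
The standard error of measurement is 12.80000×√(1 − 0.86364) ≃ 12.80000×0.36927 ≃ 4.72671.
Half-width = 2.576×4.72671 ≃ 12.17601
Upper limit = 94 + 12.17601 ≃ 106.17601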